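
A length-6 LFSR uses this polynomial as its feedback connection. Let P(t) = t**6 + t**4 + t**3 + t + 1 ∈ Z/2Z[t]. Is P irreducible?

Yes

Check for roots in Z/2Z: P(0) = 1; P(1) = 1.
No roots, so no linear factors.
Monic irreducibles of degree 2 over GF(2): t**2 + t + 1.
None of them divide P (all give nonzero remainder).
Monic irreducibles of degree 3 over GF(2): t**3 + t + 1, t**3 + t**2 + 1.
None of them divide P (all give nonzero remainder).
No irreducible factor of degree ≤ 3 exists, so P is irreducible over GF(2).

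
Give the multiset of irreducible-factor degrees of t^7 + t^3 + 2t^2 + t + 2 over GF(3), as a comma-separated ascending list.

7

Write g(t) = t^7 + t^3 + 2t^2 + t + 2.
Roots in GF(3): g(0) = 2; g(1) = 1; g(2) = 1.
Complete factorization: g(t) = (t^7 + t^3 + 2t^2 + t + 2).
Factor degrees with multiplicity: 7 = 7.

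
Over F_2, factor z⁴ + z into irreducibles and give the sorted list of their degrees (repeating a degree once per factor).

1, 1, 2

Write g(z) = z⁴ + z.
Roots in F_2: g(0) = 0 → root; g(1) = 0 → root.
Linear factors from roots: (z), (z + 1).
Complete factorization: g(z) = (z)·(z + 1)·(z² + z + 1).
Factor degrees with multiplicity: 1 + 1 + 2 = 4.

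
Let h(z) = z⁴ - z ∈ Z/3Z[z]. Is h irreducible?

No

Check for roots in Z/3Z: h(0) = 0 → root; h(1) = 0 → root; h(2) = 2.
h(0) = 0, so (z) divides h(z); h is reducible.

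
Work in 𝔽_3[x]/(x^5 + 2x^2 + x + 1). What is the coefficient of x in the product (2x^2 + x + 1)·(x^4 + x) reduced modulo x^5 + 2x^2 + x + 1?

1

Multiply in 𝔽_3[x]: (2x^2 + x + 1)·(x^4 + x) = 2x^6 + x^5 + x^4 + 2x^3 + x^2 + x.
Reduce using x^5 ≡ x^2 + 2x + 2 (mod x^5 + 2x^2 + x + 1).
Reduced: x^4 + x^3 + x + 2.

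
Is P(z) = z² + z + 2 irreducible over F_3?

Yes

Check for roots in F_3: P(0) = 2; P(1) = 1; P(2) = 2.
No roots. A degree-2 polynomial over a field with no linear factor is irreducible.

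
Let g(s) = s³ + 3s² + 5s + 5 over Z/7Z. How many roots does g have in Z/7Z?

2

Evaluate at each of the 7 elements of Z/7Z:
g(0) = 5; g(1) = 0 → root; g(2) = 0 → root; g(3) = 4; g(4) = 4; g(5) = 6; g(6) = 2.
Roots: {1, 2}.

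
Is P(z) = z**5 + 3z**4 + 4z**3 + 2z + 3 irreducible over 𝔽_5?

Check for roots in 𝔽_5: P(0) = 3; P(1) = 3; P(2) = 4; P(3) = 3; P(4) = 4.
No roots, so no linear factors.
Degree-2 irreducible divisors: test the 10 monic irreducibles of degree 2 over GF(5).
None of them divide P (all give nonzero remainder).
No irreducible factor of degree ≤ 2 exists, so P is irreducible over GF(5).

Yes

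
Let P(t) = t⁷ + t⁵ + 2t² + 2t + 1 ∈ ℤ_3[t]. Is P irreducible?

Check for roots in ℤ_3: P(0) = 1; P(1) = 1; P(2) = 2.
No roots, so no linear factors.
Monic irreducibles of degree 2 over GF(3): t² + 1, t² + t + 2, t² + 2t + 2.
None of them divide P (all give nonzero remainder).
Degree-3 irreducible divisors: test the 8 monic irreducibles of degree 3 over GF(3).
None of them divide P (all give nonzero remainder).
No irreducible factor of degree ≤ 3 exists, so P is irreducible over GF(3).

Yes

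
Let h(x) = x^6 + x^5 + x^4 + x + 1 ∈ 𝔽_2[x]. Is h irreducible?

Check for roots in 𝔽_2: h(0) = 1; h(1) = 1.
No roots, so no linear factors.
Monic irreducibles of degree 2 over GF(2): x^2 + x + 1.
None of them divide h (all give nonzero remainder).
Monic irreducibles of degree 3 over GF(2): x^3 + x + 1, x^3 + x^2 + 1.
None of them divide h (all give nonzero remainder).
No irreducible factor of degree ≤ 3 exists, so h is irreducible over GF(2).

Yes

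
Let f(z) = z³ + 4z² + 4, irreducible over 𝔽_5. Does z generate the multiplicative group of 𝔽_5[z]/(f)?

|GF(5^3)^×| = 5^3 − 1 = 124. Prime factorization: 124 = 2^2·31.
f is primitive ⇔ z has order 124 in GF(5)[z]/(f), i.e. z^(124/q) ≠ 1 for each prime q | 124.
z^(62) mod f = 1
z^(4) mod f = z² + z + 1.
Since z^(62) = 1, the order of z divides 62 < 124; not primitive.

No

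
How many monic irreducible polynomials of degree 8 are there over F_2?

30

x^(2^8) − x is the product of all monic irreducibles of degree dividing 8; Möbius inversion gives N = (1/8) Σ μ(8/d)·2^d.
Divisors of 8: 1, 2, 4, 8; μ(8/d) for each: 0, 0, -1, 1.
Σ = − 2^4 + 2^8 = 240.
N = 240/8 = 30.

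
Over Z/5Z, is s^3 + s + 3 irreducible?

No

Write m(s) = s^3 + s + 3.
Check for roots in Z/5Z: m(0) = 3; m(1) = 0 → root; m(2) = 3; m(3) = 3; m(4) = 1.
m(1) = 0, so (s − 1) divides m(s); m is reducible.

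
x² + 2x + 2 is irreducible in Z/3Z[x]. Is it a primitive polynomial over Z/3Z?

Yes

Write f(x) = x² + 2x + 2.
|GF(3^2)^×| = 3^2 − 1 = 8. Prime factorization: 8 = 2^3.
f is primitive ⇔ x has order 8 in GF(3)[x]/(f), i.e. x^(8/q) ≠ 1 for each prime q | 8.
x^(4) mod f = 2.
None equal 1, so x has full order 8; f is primitive.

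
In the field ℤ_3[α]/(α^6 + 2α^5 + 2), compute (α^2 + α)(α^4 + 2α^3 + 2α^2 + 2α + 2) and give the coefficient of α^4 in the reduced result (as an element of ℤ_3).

Multiply in ℤ_3[α]: (α^2 + α)·(α^4 + 2α^3 + 2α^2 + 2α + 2) = α^6 + α^4 + α^3 + α^2 + 2α.
Reduce using α^6 ≡ α^5 + 1 (mod α^6 + 2α^5 + 2).
Reduced: α^5 + α^4 + α^3 + α^2 + 2α + 1.

1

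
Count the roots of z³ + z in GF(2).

Write h(z) = z³ + z.
Evaluate at each of the 2 elements of GF(2):
h(0) = 0 → root; h(1) = 0 → root.
Roots: {0, 1}.

2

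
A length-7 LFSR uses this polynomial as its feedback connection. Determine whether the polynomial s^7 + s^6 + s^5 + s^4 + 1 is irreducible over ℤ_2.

Write P(s) = s^7 + s^6 + s^5 + s^4 + 1.
Check for roots in ℤ_2: P(0) = 1; P(1) = 1.
No roots, so no linear factors.
Monic irreducibles of degree 2 over GF(2): s^2 + s + 1.
None of them divide P (all give nonzero remainder).
Monic irreducibles of degree 3 over GF(2): s^3 + s + 1, s^3 + s^2 + 1.
None of them divide P (all give nonzero remainder).
No irreducible factor of degree ≤ 3 exists, so P is irreducible over GF(2).

Yes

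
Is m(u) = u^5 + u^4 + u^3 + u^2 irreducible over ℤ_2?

Check for roots in ℤ_2: m(0) = 0 → root; m(1) = 0 → root.
m(0) = 0, so (u) divides m(u); m is reducible.

No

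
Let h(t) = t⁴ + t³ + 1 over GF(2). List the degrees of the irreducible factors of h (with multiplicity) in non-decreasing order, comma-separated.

Roots in GF(2): h(0) = 1; h(1) = 1.
Complete factorization: h(t) = (t⁴ + t³ + 1).
Factor degrees with multiplicity: 4 = 4.

4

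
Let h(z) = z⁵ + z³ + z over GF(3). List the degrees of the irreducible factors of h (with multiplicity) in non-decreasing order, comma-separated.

Roots in GF(3): h(0) = 0 → root; h(1) = 0 → root; h(2) = 0 → root.
Linear factors from roots: (z), (z + 2), (z + 1).
Complete factorization: h(z) = (z)·(z + 1)^2·(z + 2)^2.
Factor degrees with multiplicity: 1 + 1 + 1 + 1 + 1 = 5.

1, 1, 1, 1, 1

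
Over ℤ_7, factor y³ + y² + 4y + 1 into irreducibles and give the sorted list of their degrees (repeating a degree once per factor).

Write g(y) = y³ + y² + 4y + 1.
Linear factors from roots: (y + 6), (y + 5), (y + 4).
Complete factorization: g(y) = (y + 4)·(y + 5)·(y + 6).
Factor degrees with multiplicity: 1 + 1 + 1 = 3.

1, 1, 1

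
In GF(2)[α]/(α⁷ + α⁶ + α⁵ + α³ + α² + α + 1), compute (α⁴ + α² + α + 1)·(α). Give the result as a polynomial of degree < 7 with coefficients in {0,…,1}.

α^5 + α^3 + α^2 + α

Multiply in GF(2)[α]: (α⁴ + α² + α + 1)·(α) = α⁵ + α³ + α² + α.
Reduced: α⁵ + α³ + α² + α.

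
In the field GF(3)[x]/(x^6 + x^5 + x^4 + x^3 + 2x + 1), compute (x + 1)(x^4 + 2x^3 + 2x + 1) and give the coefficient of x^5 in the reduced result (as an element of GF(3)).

Multiply in GF(3)[x]: (x + 1)·(x^4 + 2x^3 + 2x + 1) = x^5 + 2x^3 + 2x^2 + 1.
Reduced: x^5 + 2x^3 + 2x^2 + 1.

1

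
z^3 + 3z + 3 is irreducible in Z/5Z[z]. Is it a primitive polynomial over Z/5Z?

Write f(z) = z^3 + 3z + 3.
|GF(5^3)^×| = 5^3 − 1 = 124. Prime factorization: 124 = 2^2·31.
f is primitive ⇔ z has order 124 in GF(5)[z]/(f), i.e. z^(124/q) ≠ 1 for each prime q | 124.
z^(62) mod f = 4.
z^(4) mod f = 2z^2 + 2z.
None equal 1, so z has full order 124; f is primitive.

Yes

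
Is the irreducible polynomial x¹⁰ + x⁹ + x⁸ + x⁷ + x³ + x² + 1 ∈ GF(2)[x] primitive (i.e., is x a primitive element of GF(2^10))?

Yes

Write f(x) = x¹⁰ + x⁹ + x⁸ + x⁷ + x³ + x² + 1.
|GF(2^10)^×| = 2^10 − 1 = 1023. Prime factorization: 1023 = 3·11·31.
f is primitive ⇔ x has order 1023 in GF(2)[x]/(f), i.e. x^(1023/q) ≠ 1 for each prime q | 1023.
x^(341) mod f = x⁸ + x⁷ + x⁶ + x².
x^(93) mod f = x⁸ + x⁶ + x³ + 1.
x^(33) mod f = x⁹ + x⁸ + x⁶ + x² + x.
None equal 1, so x has full order 1023; f is primitive.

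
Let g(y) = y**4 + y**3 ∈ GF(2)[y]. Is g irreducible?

No

Check for roots in GF(2): g(0) = 0 → root; g(1) = 0 → root.
g(0) = 0, so (y) divides g(y); g is reducible.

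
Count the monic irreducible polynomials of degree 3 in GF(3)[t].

The number of monic irreducibles of degree 3 over GF(3) is (1/3)·Σ_{d∣3} μ(3/d) 3^d.
Divisors of 3: 1, 3; μ(3/d) for each: -1, 1.
Σ = − 3^1 + 3^3 = 24.
N = 24/3 = 8.

8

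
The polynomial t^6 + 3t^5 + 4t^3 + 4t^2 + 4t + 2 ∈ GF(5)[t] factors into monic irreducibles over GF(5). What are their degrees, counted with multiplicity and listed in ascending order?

6

Write g(t) = t^6 + 3t^5 + 4t^3 + 4t^2 + 4t + 2.
Roots in GF(5): g(0) = 2; g(1) = 3; g(2) = 3; g(3) = 1; g(4) = 1.
Complete factorization: g(t) = (t^6 + 3t^5 + 4t^3 + 4t^2 + 4t + 2).
Factor degrees with multiplicity: 6 = 6.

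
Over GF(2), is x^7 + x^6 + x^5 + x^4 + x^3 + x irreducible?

No

Write g(x) = x^7 + x^6 + x^5 + x^4 + x^3 + x.
Check for roots in GF(2): g(0) = 0 → root; g(1) = 0 → root.
g(0) = 0, so (x) divides g(x); g is reducible.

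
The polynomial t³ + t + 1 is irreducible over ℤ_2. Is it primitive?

Yes

Write f(t) = t³ + t + 1.
|GF(2^3)^×| = 2^3 − 1 = 7. Prime factorization: 7 = 7.
f is primitive ⇔ t has order 7 in GF(2)[t]/(f), i.e. t^(7/q) ≠ 1 for each prime q | 7.
t^(1) mod f = t.
None equal 1, so t has full order 7; f is primitive.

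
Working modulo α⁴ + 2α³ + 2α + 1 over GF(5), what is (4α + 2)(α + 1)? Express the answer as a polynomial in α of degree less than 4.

Multiply in GF(5)[α]: (4α + 2)·(α + 1) = 4α² + α + 2.
Reduced: 4α² + α + 2.

4α^2 + α + 2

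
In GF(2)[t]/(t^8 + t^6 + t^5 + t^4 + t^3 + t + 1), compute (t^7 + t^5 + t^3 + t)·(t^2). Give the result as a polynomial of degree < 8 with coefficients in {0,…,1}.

Multiply in GF(2)[t]: (t^7 + t^5 + t^3 + t)·(t^2) = t^9 + t^7 + t^5 + t^3.
Reduce using t^8 ≡ t^6 + t^5 + t^4 + t^3 + t + 1 (mod t^8 + t^6 + t^5 + t^4 + t^3 + t + 1).
Reduced: t^6 + t^4 + t^3 + t^2 + t.

t^6 + t^4 + t^3 + t^2 + t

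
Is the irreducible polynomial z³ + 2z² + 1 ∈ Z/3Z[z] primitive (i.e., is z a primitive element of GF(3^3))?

Yes

Write f(z) = z³ + 2z² + 1.
|GF(3^3)^×| = 3^3 − 1 = 26. Prime factorization: 26 = 2·13.
f is primitive ⇔ z has order 26 in GF(3)[z]/(f), i.e. z^(26/q) ≠ 1 for each prime q | 26.
z^(13) mod f = 2.
z^(2) mod f = z².
None equal 1, so z has full order 26; f is primitive.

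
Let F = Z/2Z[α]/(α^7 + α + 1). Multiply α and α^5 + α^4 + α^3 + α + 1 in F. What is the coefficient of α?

Multiply in Z/2Z[α]: (α)·(α^5 + α^4 + α^3 + α + 1) = α^6 + α^5 + α^4 + α^2 + α.
Reduced: α^6 + α^5 + α^4 + α^2 + α.

1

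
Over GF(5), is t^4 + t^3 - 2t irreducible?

Write m(t) = t^4 + t^3 - 2t.
Check for roots in GF(5): m(0) = 0 → root; m(1) = 0 → root; m(2) = 0 → root; m(3) = 2; m(4) = 2.
m(0) = 0, so (t) divides m(t); m is reducible.

No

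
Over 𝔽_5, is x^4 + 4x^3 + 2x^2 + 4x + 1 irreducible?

Write h(x) = x^4 + 4x^3 + 2x^2 + 4x + 1.
Check for roots in 𝔽_5: h(0) = 1; h(1) = 2; h(2) = 0 → root; h(3) = 0 → root; h(4) = 1.
h(2) = 0, so (x − 2) divides h(x); h is reducible.

No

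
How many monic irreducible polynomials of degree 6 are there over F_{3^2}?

Gauss's count: N_{9}(6) = (1/6) Σ_{d|6} μ(6/d)·9^d.
Divisors of 6: 1, 2, 3, 6; μ(6/d) for each: 1, -1, -1, 1.
Σ = 9^1 − 9^2 − 9^3 + 9^6 = 530640.
N = 530640/6 = 88440.

88440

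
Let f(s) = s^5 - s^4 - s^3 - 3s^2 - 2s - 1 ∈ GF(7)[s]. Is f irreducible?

Check for roots in GF(7): f(0) = 6; f(1) = 0 → root; f(2) = 5; f(3) = 3; f(4) = 3; f(5) = 0 → root; f(6) = 4.
f(1) = 0, so (s − 1) divides f(s); f is reducible.

No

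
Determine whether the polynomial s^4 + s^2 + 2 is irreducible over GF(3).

Yes

Write m(s) = s^4 + s^2 + 2.
Check for roots in GF(3): m(0) = 2; m(1) = 1; m(2) = 1.
No roots, so no linear factors.
Monic irreducibles of degree 2 over GF(3): s^2 + 1, s^2 + s + 2, s^2 + 2s + 2.
None of them divide m (all give nonzero remainder).
No irreducible factor of degree ≤ 2 exists, so m is irreducible over GF(3).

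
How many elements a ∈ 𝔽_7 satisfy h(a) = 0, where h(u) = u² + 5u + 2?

0

Evaluate at each of the 7 elements of 𝔽_7:
h(0) = 2; h(1) = 1; h(2) = 2; h(3) = 5; h(4) = 3; h(5) = 3; h(6) = 5.
No element is a root.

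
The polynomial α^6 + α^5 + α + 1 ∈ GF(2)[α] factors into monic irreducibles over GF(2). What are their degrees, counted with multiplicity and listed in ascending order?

1, 1, 4

Write f(α) = α^6 + α^5 + α + 1.
Roots in GF(2): f(0) = 1; f(1) = 0 → root.
Linear factors from roots: (α + 1).
Complete factorization: f(α) = (α + 1)^2·(α^4 + α^3 + α^2 + α + 1).
Factor degrees with multiplicity: 1 + 1 + 4 = 6.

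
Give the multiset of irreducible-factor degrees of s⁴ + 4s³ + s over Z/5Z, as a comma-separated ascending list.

Write h(s) = s⁴ + 4s³ + s.
Roots in Z/5Z: h(0) = 0 → root; h(1) = 1; h(2) = 0 → root; h(3) = 2; h(4) = 1.
Linear factors from roots: (s), (s + 3).
Complete factorization: h(s) = (s)·(s + 3)·(s² + s + 2).
Factor degrees with multiplicity: 1 + 1 + 2 = 4.

1, 1, 2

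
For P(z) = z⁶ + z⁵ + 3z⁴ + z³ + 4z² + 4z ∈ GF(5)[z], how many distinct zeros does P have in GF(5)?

2

Evaluate at each of the 5 elements of GF(5):
P(0) = 0 → root; P(1) = 4; P(2) = 1; P(3) = 0 → root; P(4) = 2.
Roots: {0, 3}.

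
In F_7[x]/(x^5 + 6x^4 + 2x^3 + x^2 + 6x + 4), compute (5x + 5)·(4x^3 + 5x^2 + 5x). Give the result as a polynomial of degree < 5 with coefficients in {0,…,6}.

Multiply in F_7[x]: (5x + 5)·(4x^3 + 5x^2 + 5x) = 6x^4 + 3x^3 + x^2 + 4x.
Reduced: 6x^4 + 3x^3 + x^2 + 4x.

6x^4 + 3x^3 + x^2 + 4x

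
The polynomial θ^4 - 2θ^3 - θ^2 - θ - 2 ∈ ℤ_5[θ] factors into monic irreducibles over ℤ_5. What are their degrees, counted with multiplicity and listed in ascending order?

1, 1, 2

Write f(θ) = θ^4 - 2θ^3 - θ^2 - θ - 2.
Roots in ℤ_5: f(0) = 3; f(1) = 0 → root; f(2) = 2; f(3) = 3; f(4) = 1.
Linear factors from roots: (θ - 1).
Complete factorization: f(θ) = (θ - 1)^2·(θ^2 - 2).
Factor degrees with multiplicity: 1 + 1 + 2 = 4.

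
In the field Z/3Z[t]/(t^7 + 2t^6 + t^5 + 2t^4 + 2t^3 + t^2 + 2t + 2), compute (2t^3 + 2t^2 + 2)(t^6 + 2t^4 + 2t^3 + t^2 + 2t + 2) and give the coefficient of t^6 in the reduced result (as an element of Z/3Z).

Multiply in Z/3Z[t]: (2t^3 + 2t^2 + 2)·(t^6 + 2t^4 + 2t^3 + t^2 + 2t + 2) = 2t^9 + 2t^8 + t^7 + t^6 + t^4 + t + 1.
Reduce using t^7 ≡ t^6 + 2t^5 + t^4 + t^3 + 2t^2 + t + 1 (mod t^7 + 2t^6 + t^5 + 2t^4 + 2t^3 + t^2 + 2t + 2).
Reduced: 2t^6 + t^3 + 2t + 1.

2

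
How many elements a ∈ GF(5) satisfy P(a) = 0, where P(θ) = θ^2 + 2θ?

2

Evaluate at each of the 5 elements of GF(5):
P(0) = 0 → root; P(1) = 3; P(2) = 3; P(3) = 0 → root; P(4) = 4.
Roots: {0, 3}.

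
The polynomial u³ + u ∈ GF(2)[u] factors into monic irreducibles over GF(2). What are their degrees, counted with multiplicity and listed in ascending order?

Write h(u) = u³ + u.
Roots in GF(2): h(0) = 0 → root; h(1) = 0 → root.
Linear factors from roots: (u), (u + 1).
Complete factorization: h(u) = (u)·(u + 1)^2.
Factor degrees with multiplicity: 1 + 1 + 1 = 3.

1, 1, 1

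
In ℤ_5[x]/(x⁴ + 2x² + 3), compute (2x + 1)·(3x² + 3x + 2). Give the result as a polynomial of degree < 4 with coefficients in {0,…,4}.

x^3 + 4x^2 + 2x + 2

Multiply in ℤ_5[x]: (2x + 1)·(3x² + 3x + 2) = x³ + 4x² + 2x + 2.
Reduced: x³ + 4x² + 2x + 2.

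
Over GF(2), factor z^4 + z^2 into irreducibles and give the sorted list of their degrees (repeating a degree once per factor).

1, 1, 1, 1

Write f(z) = z^4 + z^2.
Roots in GF(2): f(0) = 0 → root; f(1) = 0 → root.
Linear factors from roots: (z), (z + 1).
Complete factorization: f(z) = (z)^2·(z + 1)^2.
Factor degrees with multiplicity: 1 + 1 + 1 + 1 = 4.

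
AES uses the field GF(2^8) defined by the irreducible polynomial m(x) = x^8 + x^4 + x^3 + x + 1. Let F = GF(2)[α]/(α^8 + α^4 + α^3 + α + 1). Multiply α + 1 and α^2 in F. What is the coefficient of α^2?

Multiply in GF(2)[α]: (α + 1)·(α^2) = α^3 + α^2.
Reduced: α^3 + α^2.

1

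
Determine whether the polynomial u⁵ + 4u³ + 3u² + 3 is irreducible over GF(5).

Yes

Write g(u) = u⁵ + 4u³ + 3u² + 3.
Check for roots in GF(5): g(0) = 3; g(1) = 1; g(2) = 4; g(3) = 1; g(4) = 1.
No roots, so no linear factors.
Degree-2 irreducible divisors: test the 10 monic irreducibles of degree 2 over GF(5).
None of them divide g (all give nonzero remainder).
No irreducible factor of degree ≤ 2 exists, so g is irreducible over GF(5).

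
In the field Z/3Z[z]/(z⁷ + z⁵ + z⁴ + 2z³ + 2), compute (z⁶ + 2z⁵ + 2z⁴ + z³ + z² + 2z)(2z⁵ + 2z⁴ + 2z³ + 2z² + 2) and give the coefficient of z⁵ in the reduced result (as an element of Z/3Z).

1

Multiply in Z/3Z[z]: (z⁶ + 2z⁵ + 2z⁴ + z³ + z² + 2z)·(2z⁵ + 2z⁴ + 2z³ + 2z² + 2) = 2z¹¹ + z⁹ + 2z⁶ + z⁴ + 2z² + z.
Reduce using z⁷ ≡ 2z⁵ + 2z⁴ + z³ + 1 (mod z⁷ + z⁵ + z⁴ + 2z³ + 2).
Reduced: 2z⁶ + z⁵ + z⁴ + z² + 2z.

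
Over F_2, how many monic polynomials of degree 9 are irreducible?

The number of monic irreducibles of degree 9 over GF(2) is (1/9)·Σ_{d∣9} μ(9/d) 2^d.
Divisors of 9: 1, 3, 9; μ(9/d) for each: 0, -1, 1.
Σ = − 2^3 + 2^9 = 504.
N = 504/9 = 56.

56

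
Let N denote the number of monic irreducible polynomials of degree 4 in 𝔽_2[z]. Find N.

x^(2^4) − x is the product of all monic irreducibles of degree dividing 4; Möbius inversion gives N = (1/4) Σ μ(4/d)·2^d.
Divisors of 4: 1, 2, 4; μ(4/d) for each: 0, -1, 1.
Σ = − 2^2 + 2^4 = 12.
N = 12/4 = 3.

3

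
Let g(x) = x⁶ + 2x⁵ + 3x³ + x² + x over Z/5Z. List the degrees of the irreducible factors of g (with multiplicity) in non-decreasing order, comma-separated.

Roots in Z/5Z: g(0) = 0 → root; g(1) = 3; g(2) = 3; g(3) = 3; g(4) = 1.
Linear factors from roots: (x).
Complete factorization: g(x) = (x)·(x² + 3)·(x³ + 2x² + 2x + 2).
Factor degrees with multiplicity: 1 + 2 + 3 = 6.

1, 2, 3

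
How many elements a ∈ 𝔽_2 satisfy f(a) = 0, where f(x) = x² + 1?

1

Evaluate at each of the 2 elements of 𝔽_2:
f(0) = 1; f(1) = 0 → root.
Roots: {1}.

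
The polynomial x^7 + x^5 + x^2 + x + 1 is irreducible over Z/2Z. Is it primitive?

Write f(x) = x^7 + x^5 + x^2 + x + 1.
|GF(2^7)^×| = 2^7 − 1 = 127. Prime factorization: 127 = 127.
f is primitive ⇔ x has order 127 in GF(2)[x]/(f), i.e. x^(127/q) ≠ 1 for each prime q | 127.
x^(1) mod f = x.
None equal 1, so x has full order 127; f is primitive.

Yes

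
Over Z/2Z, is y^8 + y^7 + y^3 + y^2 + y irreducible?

No

Write h(y) = y^8 + y^7 + y^3 + y^2 + y.
Check for roots in Z/2Z: h(0) = 0 → root; h(1) = 1.
h(0) = 0, so (y) divides h(y); h is reducible.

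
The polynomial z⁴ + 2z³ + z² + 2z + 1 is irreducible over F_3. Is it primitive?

No

Write f(z) = z⁴ + 2z³ + z² + 2z + 1.
|GF(3^4)^×| = 3^4 − 1 = 80. Prime factorization: 80 = 2^4·5.
f is primitive ⇔ z has order 80 in GF(3)[z]/(f), i.e. z^(80/q) ≠ 1 for each prime q | 80.
z^(40) mod f = 1
z^(16) mod f = 2z.
Since z^(40) = 1, the order of z divides 40 < 80; not primitive.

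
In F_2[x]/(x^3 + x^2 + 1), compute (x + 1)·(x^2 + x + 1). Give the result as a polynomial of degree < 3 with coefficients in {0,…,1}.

Multiply in F_2[x]: (x + 1)·(x^2 + x + 1) = x^3 + 1.
Reduce using x^3 ≡ x^2 + 1 (mod x^3 + x^2 + 1).
Reduced: x^2.

x^2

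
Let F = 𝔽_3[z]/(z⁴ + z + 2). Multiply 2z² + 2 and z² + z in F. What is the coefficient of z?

Multiply in 𝔽_3[z]: (2z² + 2)·(z² + z) = 2z⁴ + 2z³ + 2z² + 2z.
Reduce using z⁴ ≡ 2z + 1 (mod z⁴ + z + 2).
Reduced: 2z³ + 2z² + 2.

0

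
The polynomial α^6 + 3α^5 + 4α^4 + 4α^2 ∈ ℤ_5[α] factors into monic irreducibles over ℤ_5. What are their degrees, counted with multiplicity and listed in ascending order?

Write f(α) = α^6 + 3α^5 + 4α^4 + 4α^2.
Roots in ℤ_5: f(0) = 0 → root; f(1) = 2; f(2) = 0 → root; f(3) = 3; f(4) = 1.
Linear factors from roots: (α), (α + 3).
Complete factorization: f(α) = (α + 3)·(α)^2·(α^3 + 4α + 3).
Factor degrees with multiplicity: 1 + 1 + 1 + 3 = 6.

1, 1, 1, 3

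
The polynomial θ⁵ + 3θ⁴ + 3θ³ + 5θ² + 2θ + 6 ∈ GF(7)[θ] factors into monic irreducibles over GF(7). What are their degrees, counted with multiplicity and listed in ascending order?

Write h(θ) = θ⁵ + 3θ⁴ + 3θ³ + 5θ² + 2θ + 6.
Linear factors from roots: (θ + 2).
Complete factorization: h(θ) = (θ + 2)·(θ² + 3θ + 5)·(θ² + 5θ + 2).
Factor degrees with multiplicity: 1 + 2 + 2 = 5.

1, 2, 2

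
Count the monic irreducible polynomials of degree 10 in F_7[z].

Gauss's count: N_{7}(10) = (1/10) Σ_{d|10} μ(10/d)·7^d.
Divisors of 10: 1, 2, 5, 10; μ(10/d) for each: 1, -1, -1, 1.
Σ = 7^1 − 7^2 − 7^5 + 7^10 = 282458400.
N = 282458400/10 = 28245840.

28245840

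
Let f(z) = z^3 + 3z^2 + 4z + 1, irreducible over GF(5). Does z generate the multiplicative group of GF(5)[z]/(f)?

No

|GF(5^3)^×| = 5^3 − 1 = 124. Prime factorization: 124 = 2^2·31.
f is primitive ⇔ z has order 124 in GF(5)[z]/(f), i.e. z^(124/q) ≠ 1 for each prime q | 124.
z^(62) mod f = 1
z^(4) mod f = z + 3.
Since z^(62) = 1, the order of z divides 62 < 124; not primitive.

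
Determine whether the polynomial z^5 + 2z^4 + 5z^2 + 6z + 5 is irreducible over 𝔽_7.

Write m(z) = z^5 + 2z^4 + 5z^2 + 6z + 5.
Check for roots in 𝔽_7: m(0) = 5; m(1) = 5; m(2) = 3; m(3) = 4; m(4) = 0 → root; m(5) = 6; m(6) = 5.
m(4) = 0, so (z − 4) divides m(z); m is reducible.

No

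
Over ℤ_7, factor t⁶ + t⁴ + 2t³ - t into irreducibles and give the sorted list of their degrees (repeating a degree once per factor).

Write g(t) = t⁶ + t⁴ + 2t³ - t.
Linear factors from roots: (t), (t - 3).
Complete factorization: g(t) = (t)·(t - 3)·(t⁴ + 3t³ + 3t² - 3t - 2).
Factor degrees with multiplicity: 1 + 1 + 4 = 6.

1, 1, 4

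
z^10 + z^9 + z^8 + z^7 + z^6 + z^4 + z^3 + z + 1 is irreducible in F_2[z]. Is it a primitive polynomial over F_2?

Write f(z) = z^10 + z^9 + z^8 + z^7 + z^6 + z^4 + z^3 + z + 1.
|GF(2^10)^×| = 2^10 − 1 = 1023. Prime factorization: 1023 = 3·11·31.
f is primitive ⇔ z has order 1023 in GF(2)[z]/(f), i.e. z^(1023/q) ≠ 1 for each prime q | 1023.
z^(341) mod f = z^7 + z^5 + z^2 + z + 1.
z^(93) mod f = z^9 + z^8 + z^7 + z^5 + z^4 + z^3 + z^2.
z^(33) mod f = z^9 + z^6 + z.
None equal 1, so z has full order 1023; f is primitive.

Yes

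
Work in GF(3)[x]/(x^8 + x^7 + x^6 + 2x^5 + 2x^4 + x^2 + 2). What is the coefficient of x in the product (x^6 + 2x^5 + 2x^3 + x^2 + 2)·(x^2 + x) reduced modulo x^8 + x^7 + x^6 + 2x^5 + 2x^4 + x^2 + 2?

Multiply in GF(3)[x]: (x^6 + 2x^5 + 2x^3 + x^2 + 2)·(x^2 + x) = x^8 + 2x^6 + 2x^5 + x^3 + 2x^2 + 2x.
Reduce using x^8 ≡ 2x^7 + 2x^6 + x^5 + x^4 + 2x^2 + 1 (mod x^8 + x^7 + x^6 + 2x^5 + 2x^4 + x^2 + 2).
Reduced: 2x^7 + x^6 + x^4 + x^3 + x^2 + 2x + 1.

2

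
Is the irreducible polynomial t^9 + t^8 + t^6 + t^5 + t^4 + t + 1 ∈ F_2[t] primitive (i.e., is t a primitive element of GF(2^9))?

Write f(t) = t^9 + t^8 + t^6 + t^5 + t^4 + t + 1.
|GF(2^9)^×| = 2^9 − 1 = 511. Prime factorization: 511 = 7·73.
f is primitive ⇔ t has order 511 in GF(2)[t]/(f), i.e. t^(511/q) ≠ 1 for each prime q | 511.
t^(73) mod f = t^5 + t^2.
t^(7) mod f = t^7.
None equal 1, so t has full order 511; f is primitive.

Yes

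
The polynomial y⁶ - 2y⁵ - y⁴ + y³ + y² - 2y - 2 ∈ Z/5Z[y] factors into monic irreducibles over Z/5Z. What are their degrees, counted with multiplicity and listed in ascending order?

1, 1, 2, 2

Write g(y) = y⁶ - 2y⁵ - y⁴ + y³ + y² - 2y - 2.
Roots in Z/5Z: g(0) = 3; g(1) = 1; g(2) = 0 → root; g(3) = 0 → root; g(4) = 2.
Linear factors from roots: (y - 2), (y + 2).
Complete factorization: g(y) = (y + 2)·(y - 2)·(y² + y + 2)·(y² + 2y - 1).
Factor degrees with multiplicity: 1 + 1 + 2 + 2 = 6.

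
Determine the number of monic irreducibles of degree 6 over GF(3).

The number of monic irreducibles of degree 6 over GF(3) is (1/6)·Σ_{d∣6} μ(6/d) 3^d.
Divisors of 6: 1, 2, 3, 6; μ(6/d) for each: 1, -1, -1, 1.
Σ = 3^1 − 3^2 − 3^3 + 3^6 = 696.
N = 696/6 = 116.

116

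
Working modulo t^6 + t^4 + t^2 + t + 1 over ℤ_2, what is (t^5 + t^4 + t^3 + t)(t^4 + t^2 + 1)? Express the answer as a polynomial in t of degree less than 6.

Multiply in ℤ_2[t]: (t^5 + t^4 + t^3 + t)·(t^4 + t^2 + 1) = t^9 + t^8 + t^6 + t^5 + t^4 + t.
Reduce using t^6 ≡ t^4 + t^2 + t + 1 (mod t^6 + t^4 + t^2 + t + 1).
Reduced: t^5 + t^4 + t^3.

t^5 + t^4 + t^3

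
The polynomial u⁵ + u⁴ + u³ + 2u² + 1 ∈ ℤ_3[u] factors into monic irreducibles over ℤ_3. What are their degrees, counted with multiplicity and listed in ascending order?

Write h(u) = u⁵ + u⁴ + u³ + 2u² + 1.
Roots in ℤ_3: h(0) = 1; h(1) = 0 → root; h(2) = 2.
Linear factors from roots: (u + 2).
Complete factorization: h(u) = (u + 2)·(u² + 1)·(u² + 2u + 2).
Factor degrees with multiplicity: 1 + 2 + 2 = 5.

1, 2, 2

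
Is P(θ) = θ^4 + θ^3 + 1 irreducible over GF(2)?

Check for roots in GF(2): P(0) = 1; P(1) = 1.
No roots, so no linear factors.
Monic irreducibles of degree 2 over GF(2): θ^2 + θ + 1.
None of them divide P (all give nonzero remainder).
No irreducible factor of degree ≤ 2 exists, so P is irreducible over GF(2).

Yes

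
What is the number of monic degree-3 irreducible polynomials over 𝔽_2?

The number of monic irreducibles of degree 3 over GF(2) is (1/3)·Σ_{d∣3} μ(3/d) 2^d.
Divisors of 3: 1, 3; μ(3/d) for each: -1, 1.
Σ = − 2^1 + 2^3 = 6.
N = 6/3 = 2.

2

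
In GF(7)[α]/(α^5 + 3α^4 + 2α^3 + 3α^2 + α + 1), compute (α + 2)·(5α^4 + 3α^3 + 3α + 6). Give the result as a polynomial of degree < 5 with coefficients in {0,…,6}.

5α^4 + 3α^3 + 2α^2

Multiply in GF(7)[α]: (α + 2)·(5α^4 + 3α^3 + 3α + 6) = 5α^5 + 6α^4 + 6α^3 + 3α^2 + 5α + 5.
Reduce using α^5 ≡ 4α^4 + 5α^3 + 4α^2 + 6α + 6 (mod α^5 + 3α^4 + 2α^3 + 3α^2 + α + 1).
Reduced: 5α^4 + 3α^3 + 2α^2.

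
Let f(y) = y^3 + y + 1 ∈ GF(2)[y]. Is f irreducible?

Yes

Check for roots in GF(2): f(0) = 1; f(1) = 1.
No roots. A degree-3 polynomial over a field with no linear factor is irreducible.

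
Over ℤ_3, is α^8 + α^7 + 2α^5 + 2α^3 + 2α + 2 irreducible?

Yes

Write g(α) = α^8 + α^7 + 2α^5 + 2α^3 + 2α + 2.
Check for roots in ℤ_3: g(0) = 2; g(1) = 1; g(2) = 2.
No roots, so no linear factors.
Monic irreducibles of degree 2 over GF(3): α^2 + 1, α^2 + α + 2, α^2 + 2α + 2.
None of them divide g (all give nonzero remainder).
Degree-3 irreducible divisors: test the 8 monic irreducibles of degree 3 over GF(3).
None of them divide g (all give nonzero remainder).
Degree-4 irreducible divisors: test the 18 monic irreducibles of degree 4 over GF(3).
None of them divide g (all give nonzero remainder).
No irreducible factor of degree ≤ 4 exists, so g is irreducible over GF(3).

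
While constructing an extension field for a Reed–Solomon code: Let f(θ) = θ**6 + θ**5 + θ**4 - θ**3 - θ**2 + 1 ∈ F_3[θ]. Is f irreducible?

Yes

Check for roots in F_3: f(0) = 1; f(1) = 2; f(2) = 2.
No roots, so no linear factors.
Monic irreducibles of degree 2 over GF(3): θ**2 + 1, θ**2 + θ - 1, θ**2 - θ - 1.
None of them divide f (all give nonzero remainder).
Degree-3 irreducible divisors: test the 8 monic irreducibles of degree 3 over GF(3).
None of them divide f (all give nonzero remainder).
No irreducible factor of degree ≤ 3 exists, so f is irreducible over GF(3).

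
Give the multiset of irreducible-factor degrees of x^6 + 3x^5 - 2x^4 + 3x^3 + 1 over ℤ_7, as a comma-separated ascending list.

3, 3

Write g(x) = x^6 + 3x^5 - 2x^4 + 3x^3 + 1.
Complete factorization: g(x) = (x^3 + x^2 - x + 3)·(x^3 + 2x^2 - 3x - 2).
Factor degrees with multiplicity: 3 + 3 = 6.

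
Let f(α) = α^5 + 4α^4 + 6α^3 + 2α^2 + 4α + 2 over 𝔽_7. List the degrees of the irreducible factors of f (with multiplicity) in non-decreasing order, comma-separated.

Linear factors from roots: (α + 2).
Complete factorization: f(α) = (α + 2)·(α^2 + 3α + 6)·(α^2 + 6α + 6).
Factor degrees with multiplicity: 1 + 2 + 2 = 5.

1, 2, 2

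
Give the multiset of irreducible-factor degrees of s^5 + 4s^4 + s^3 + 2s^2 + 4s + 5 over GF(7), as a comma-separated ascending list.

Write h(s) = s^5 + 4s^4 + s^3 + 2s^2 + 4s + 5.
Complete factorization: h(s) = (s^2 + 2s + 5)·(s^3 + 2s^2 + 6s + 1).
Factor degrees with multiplicity: 2 + 3 = 5.

2, 3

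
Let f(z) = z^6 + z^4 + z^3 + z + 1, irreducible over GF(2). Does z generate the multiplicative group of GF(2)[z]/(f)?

Yes

|GF(2^6)^×| = 2^6 − 1 = 63. Prime factorization: 63 = 3^2·7.
f is primitive ⇔ z has order 63 in GF(2)[z]/(f), i.e. z^(63/q) ≠ 1 for each prime q | 63.
z^(21) mod f = z^3 + z^2 + z.
z^(9) mod f = z^5 + z^4 + z^2 + 1.
None equal 1, so z has full order 63; f is primitive.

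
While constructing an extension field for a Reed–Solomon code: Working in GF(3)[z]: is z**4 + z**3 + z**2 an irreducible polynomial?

Write m(z) = z**4 + z**3 + z**2.
Check for roots in GF(3): m(0) = 0 → root; m(1) = 0 → root; m(2) = 1.
m(0) = 0, so (z) divides m(z); m is reducible.

No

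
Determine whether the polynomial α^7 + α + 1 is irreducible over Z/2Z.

Yes

Write m(α) = α^7 + α + 1.
Check for roots in Z/2Z: m(0) = 1; m(1) = 1.
No roots, so no linear factors.
Monic irreducibles of degree 2 over GF(2): α^2 + α + 1.
None of them divide m (all give nonzero remainder).
Monic irreducibles of degree 3 over GF(2): α^3 + α + 1, α^3 + α^2 + 1.
None of them divide m (all give nonzero remainder).
No irreducible factor of degree ≤ 3 exists, so m is irreducible over GF(2).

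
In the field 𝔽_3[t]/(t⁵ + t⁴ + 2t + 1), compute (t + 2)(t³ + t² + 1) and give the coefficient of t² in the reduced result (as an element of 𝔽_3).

2

Multiply in 𝔽_3[t]: (t + 2)·(t³ + t² + 1) = t⁴ + 2t² + t + 2.
Reduced: t⁴ + 2t² + t + 2.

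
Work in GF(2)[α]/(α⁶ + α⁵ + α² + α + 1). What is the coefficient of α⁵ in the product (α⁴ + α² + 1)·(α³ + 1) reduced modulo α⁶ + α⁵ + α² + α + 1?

Multiply in GF(2)[α]: (α⁴ + α² + 1)·(α³ + 1) = α⁷ + α⁵ + α⁴ + α³ + α² + 1.
Reduce using α⁶ ≡ α⁵ + α² + α + 1 (mod α⁶ + α⁵ + α² + α + 1).
Reduced: α⁴ + α².

0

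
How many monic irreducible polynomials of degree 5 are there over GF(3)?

48

x^(3^5) − x is the product of all monic irreducibles of degree dividing 5; Möbius inversion gives N = (1/5) Σ μ(5/d)·3^d.
Divisors of 5: 1, 5; μ(5/d) for each: -1, 1.
Σ = − 3^1 + 3^5 = 240.
N = 240/5 = 48.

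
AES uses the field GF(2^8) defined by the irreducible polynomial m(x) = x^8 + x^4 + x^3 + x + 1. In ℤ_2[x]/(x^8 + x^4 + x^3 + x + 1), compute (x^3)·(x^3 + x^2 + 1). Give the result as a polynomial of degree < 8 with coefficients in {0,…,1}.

Multiply in ℤ_2[x]: (x^3)·(x^3 + x^2 + 1) = x^6 + x^5 + x^3.
Reduced: x^6 + x^5 + x^3.

x^6 + x^5 + x^3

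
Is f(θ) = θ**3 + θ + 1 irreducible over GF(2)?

Yes

Check for roots in GF(2): f(0) = 1; f(1) = 1.
No roots. A degree-3 polynomial over a field with no linear factor is irreducible.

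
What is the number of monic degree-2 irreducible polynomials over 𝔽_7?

21

By the necklace-counting formula, N_7(2) = (1/2) Σ_{d|2} μ(2/d)·7^d.
Divisors of 2: 1, 2; μ(2/d) for each: -1, 1.
Σ = − 7^1 + 7^2 = 42.
N = 42/2 = 21.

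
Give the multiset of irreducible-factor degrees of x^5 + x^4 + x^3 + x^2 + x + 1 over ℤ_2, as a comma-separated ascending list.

Write h(x) = x^5 + x^4 + x^3 + x^2 + x + 1.
Roots in ℤ_2: h(0) = 1; h(1) = 0 → root.
Linear factors from roots: (x + 1).
Complete factorization: h(x) = (x + 1)·(x^2 + x + 1)^2.
Factor degrees with multiplicity: 1 + 2 + 2 = 5.

1, 2, 2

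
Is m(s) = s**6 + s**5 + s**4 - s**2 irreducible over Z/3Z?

No

Check for roots in Z/3Z: m(0) = 0 → root; m(1) = 2; m(2) = 0 → root.
m(0) = 0, so (s) divides m(s); m is reducible.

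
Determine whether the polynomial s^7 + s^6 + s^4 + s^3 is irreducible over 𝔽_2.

Write m(s) = s^7 + s^6 + s^4 + s^3.
Check for roots in 𝔽_2: m(0) = 0 → root; m(1) = 0 → root.
m(0) = 0, so (s) divides m(s); m is reducible.

No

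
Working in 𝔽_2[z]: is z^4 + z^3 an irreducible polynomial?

Write h(z) = z^4 + z^3.
Check for roots in 𝔽_2: h(0) = 0 → root; h(1) = 0 → root.
h(0) = 0, so (z) divides h(z); h is reducible.

No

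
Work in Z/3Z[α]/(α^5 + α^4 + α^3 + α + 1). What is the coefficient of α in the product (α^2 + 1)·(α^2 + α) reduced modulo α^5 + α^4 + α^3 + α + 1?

1

Multiply in Z/3Z[α]: (α^2 + 1)·(α^2 + α) = α^4 + α^3 + α^2 + α.
Reduced: α^4 + α^3 + α^2 + α.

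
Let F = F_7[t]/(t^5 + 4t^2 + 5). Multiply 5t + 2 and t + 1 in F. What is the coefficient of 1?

2

Multiply in F_7[t]: (5t + 2)·(t + 1) = 5t^2 + 2.
Reduced: 5t^2 + 2.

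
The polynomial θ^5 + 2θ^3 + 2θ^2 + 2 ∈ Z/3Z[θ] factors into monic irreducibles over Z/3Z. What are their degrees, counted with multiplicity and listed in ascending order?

Write f(θ) = θ^5 + 2θ^3 + 2θ^2 + 2.
Roots in Z/3Z: f(0) = 2; f(1) = 1; f(2) = 1.
Complete factorization: f(θ) = (θ^5 + 2θ^3 + 2θ^2 + 2).
Factor degrees with multiplicity: 5 = 5.

5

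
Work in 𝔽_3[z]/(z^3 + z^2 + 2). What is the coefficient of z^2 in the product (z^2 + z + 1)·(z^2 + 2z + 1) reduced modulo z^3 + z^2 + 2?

2

Multiply in 𝔽_3[z]: (z^2 + z + 1)·(z^2 + 2z + 1) = z^4 + z^2 + 1.
Reduce using z^3 ≡ 2z^2 + 1 (mod z^3 + z^2 + 2).
Reduced: 2z^2 + z.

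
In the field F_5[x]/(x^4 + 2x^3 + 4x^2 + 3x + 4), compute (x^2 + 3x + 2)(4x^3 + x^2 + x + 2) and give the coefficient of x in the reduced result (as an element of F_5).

Multiply in F_5[x]: (x^2 + 3x + 2)·(4x^3 + x^2 + x + 2) = 4x^5 + 3x^4 + 2x^3 + 2x^2 + 3x + 4.
Reduce using x^4 ≡ 3x^3 + x^2 + 2x + 1 (mod x^4 + 2x^3 + 4x^2 + 3x + 4).
Reduced: x^3 + 2x + 4.

2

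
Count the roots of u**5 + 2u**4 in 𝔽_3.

2

Write P(u) = u**5 + 2u**4.
Evaluate at each of the 3 elements of 𝔽_3:
P(0) = 0 → root; P(1) = 0 → root; P(2) = 1.
Roots: {0, 1}.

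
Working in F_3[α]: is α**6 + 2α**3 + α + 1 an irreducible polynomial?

Write P(α) = α**6 + 2α**3 + α + 1.
Check for roots in F_3: P(0) = 1; P(1) = 2; P(2) = 2.
No roots, so no linear factors.
Monic irreducibles of degree 2 over GF(3): α**2 + 1, α**2 + α + 2, α**2 + 2α + 2.
None of them divide P (all give nonzero remainder).
Degree-3 irreducible divisors: test the 8 monic irreducibles of degree 3 over GF(3).
None of them divide P (all give nonzero remainder).
No irreducible factor of degree ≤ 3 exists, so P is irreducible over GF(3).

Yes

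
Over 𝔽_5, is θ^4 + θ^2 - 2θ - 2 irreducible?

Yes

Write m(θ) = θ^4 + θ^2 - 2θ - 2.
Check for roots in 𝔽_5: m(0) = 3; m(1) = 3; m(2) = 4; m(3) = 2; m(4) = 2.
No roots, so no linear factors.
Degree-2 irreducible divisors: test the 10 monic irreducibles of degree 2 over GF(5).
None of them divide m (all give nonzero remainder).
No irreducible factor of degree ≤ 2 exists, so m is irreducible over GF(5).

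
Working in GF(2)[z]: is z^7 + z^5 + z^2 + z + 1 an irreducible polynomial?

Yes

Write m(z) = z^7 + z^5 + z^2 + z + 1.
Check for roots in GF(2): m(0) = 1; m(1) = 1.
No roots, so no linear factors.
Monic irreducibles of degree 2 over GF(2): z^2 + z + 1.
None of them divide m (all give nonzero remainder).
Monic irreducibles of degree 3 over GF(2): z^3 + z + 1, z^3 + z^2 + 1.
None of them divide m (all give nonzero remainder).
No irreducible factor of degree ≤ 3 exists, so m is irreducible over GF(2).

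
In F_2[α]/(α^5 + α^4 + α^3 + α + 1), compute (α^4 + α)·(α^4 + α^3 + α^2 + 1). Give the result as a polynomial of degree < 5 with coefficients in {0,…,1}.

α^3 + 1

Multiply in F_2[α]: (α^4 + α)·(α^4 + α^3 + α^2 + 1) = α^8 + α^7 + α^6 + α^5 + α^3 + α.
Reduce using α^5 ≡ α^4 + α^3 + α + 1 (mod α^5 + α^4 + α^3 + α + 1).
Reduced: α^3 + 1.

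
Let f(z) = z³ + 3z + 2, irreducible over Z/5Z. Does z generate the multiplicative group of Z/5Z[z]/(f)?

Yes

|GF(5^3)^×| = 5^3 − 1 = 124. Prime factorization: 124 = 2^2·31.
f is primitive ⇔ z has order 124 in GF(5)[z]/(f), i.e. z^(124/q) ≠ 1 for each prime q | 124.
z^(62) mod f = 4.
z^(4) mod f = 2z² + 3z.
None equal 1, so z has full order 124; f is primitive.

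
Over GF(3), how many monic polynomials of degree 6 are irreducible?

116

The number of monic irreducibles of degree 6 over GF(3) is (1/6)·Σ_{d∣6} μ(6/d) 3^d.
Divisors of 6: 1, 2, 3, 6; μ(6/d) for each: 1, -1, -1, 1.
Σ = 3^1 − 3^2 − 3^3 + 3^6 = 696.
N = 696/6 = 116.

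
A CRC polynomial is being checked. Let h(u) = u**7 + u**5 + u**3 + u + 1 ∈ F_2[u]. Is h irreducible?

Check for roots in F_2: h(0) = 1; h(1) = 1.
No roots, so no linear factors.
Monic irreducibles of degree 2 over GF(2): u**2 + u + 1.
None of them divide h (all give nonzero remainder).
Monic irreducibles of degree 3 over GF(2): u**3 + u + 1, u**3 + u**2 + 1.
None of them divide h (all give nonzero remainder).
No irreducible factor of degree ≤ 3 exists, so h is irreducible over GF(2).

Yes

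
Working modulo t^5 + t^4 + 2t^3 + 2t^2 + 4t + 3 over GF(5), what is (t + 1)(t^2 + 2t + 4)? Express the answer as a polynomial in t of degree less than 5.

t^3 + 3t^2 + t + 4

Multiply in GF(5)[t]: (t + 1)·(t^2 + 2t + 4) = t^3 + 3t^2 + t + 4.
Reduced: t^3 + 3t^2 + t + 4.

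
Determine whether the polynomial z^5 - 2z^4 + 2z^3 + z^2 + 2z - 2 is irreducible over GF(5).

Yes

Write h(z) = z^5 - 2z^4 + 2z^3 + z^2 + 2z - 2.
Check for roots in GF(5): h(0) = 3; h(1) = 2; h(2) = 2; h(3) = 3; h(4) = 2.
No roots, so no linear factors.
Degree-2 irreducible divisors: test the 10 monic irreducibles of degree 2 over GF(5).
None of them divide h (all give nonzero remainder).
No irreducible factor of degree ≤ 2 exists, so h is irreducible over GF(5).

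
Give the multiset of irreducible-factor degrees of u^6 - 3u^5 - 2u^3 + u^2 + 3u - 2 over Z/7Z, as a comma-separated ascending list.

2, 4

Write f(u) = u^6 - 3u^5 - 2u^3 + u^2 + 3u - 2.
Complete factorization: f(u) = (u^2 - u - 1)·(u^4 - 2u^3 - u^2 + 2u + 2).
Factor degrees with multiplicity: 2 + 4 = 6.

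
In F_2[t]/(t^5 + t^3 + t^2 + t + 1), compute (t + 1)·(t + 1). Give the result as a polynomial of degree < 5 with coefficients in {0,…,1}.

Multiply in F_2[t]: (t + 1)·(t + 1) = t^2 + 1.
Reduced: t^2 + 1.

t^2 + 1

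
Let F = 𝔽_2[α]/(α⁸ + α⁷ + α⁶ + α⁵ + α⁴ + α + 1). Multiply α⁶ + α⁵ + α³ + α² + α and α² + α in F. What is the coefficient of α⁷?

1

Multiply in 𝔽_2[α]: (α⁶ + α⁵ + α³ + α² + α)·(α² + α) = α⁸ + α⁶ + α⁵ + α².
Reduce using α⁸ ≡ α⁷ + α⁶ + α⁵ + α⁴ + α + 1 (mod α⁸ + α⁷ + α⁶ + α⁵ + α⁴ + α + 1).
Reduced: α⁷ + α⁴ + α² + α + 1.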